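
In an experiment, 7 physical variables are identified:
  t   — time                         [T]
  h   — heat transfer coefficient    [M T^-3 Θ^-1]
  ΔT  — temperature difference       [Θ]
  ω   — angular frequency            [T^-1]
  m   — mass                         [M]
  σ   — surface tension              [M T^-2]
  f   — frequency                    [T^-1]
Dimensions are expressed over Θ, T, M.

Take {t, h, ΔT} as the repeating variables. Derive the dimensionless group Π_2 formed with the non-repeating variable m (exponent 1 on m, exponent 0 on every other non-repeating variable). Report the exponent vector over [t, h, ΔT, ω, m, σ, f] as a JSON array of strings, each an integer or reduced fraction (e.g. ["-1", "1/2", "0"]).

Dimensional matrix (Θ×T×M by t×h×ΔT×ω×m×σ×f):
  Θ: [ 0 -1  1  0  0  0  0]
  T: [ 1 -3  0 -1  0 -2 -1]
  M: [ 0  1  0  0  1  1  0]
Row reduction gives pivot columns t,h,ΔT; rank = 3
Repeat: t,h,ΔT; free: ω,m,σ,f
RREF:
  r0: [   1    0    0   -1    3    1   -1]
  r1: [   0    1    0    0    1    1    0]
  r2: [   0    0    1    0    1    1    0]
Fix exponent of m at 1, ω at 0, σ at 0, f at 0; solve each RREF row for its pivot's exponent:
  r0: exp(t) + (3)·1 = 0 ⇒ exp(t) = -3
  r1: exp(h) + (1)·1 = 0 ⇒ exp(h) = -1
  r2: exp(ΔT) + (1)·1 = 0 ⇒ exp(ΔT) = -1
Π_2 = t^-3 · h^-1 · ΔT^-1 · m

["-3", "-1", "-1", "0", "1", "0", "0"]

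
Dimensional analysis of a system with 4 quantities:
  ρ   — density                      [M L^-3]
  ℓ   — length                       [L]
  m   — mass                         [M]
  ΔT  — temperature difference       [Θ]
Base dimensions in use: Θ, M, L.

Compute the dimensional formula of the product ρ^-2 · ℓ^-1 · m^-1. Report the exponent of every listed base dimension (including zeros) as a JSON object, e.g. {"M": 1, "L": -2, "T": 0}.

{"Θ": 0, "M": -3, "L": 5}

Write exponents as rows Θ,M,L / cols ρ,ℓ,m,ΔT:
  Θ: [ 0  0  0  1]
  M: [ 1  0  1  0]
  L: [-3  1  0  0]
  [Θ]: (-2)·0+(-1)·0+(-1)·0 = 0
  [M]: (-2)·1+(-1)·0+(-1)·1 = -3
  [L]: (-2)·-3+(-1)·1+(-1)·0 = 5
⇒ M^-3 L^5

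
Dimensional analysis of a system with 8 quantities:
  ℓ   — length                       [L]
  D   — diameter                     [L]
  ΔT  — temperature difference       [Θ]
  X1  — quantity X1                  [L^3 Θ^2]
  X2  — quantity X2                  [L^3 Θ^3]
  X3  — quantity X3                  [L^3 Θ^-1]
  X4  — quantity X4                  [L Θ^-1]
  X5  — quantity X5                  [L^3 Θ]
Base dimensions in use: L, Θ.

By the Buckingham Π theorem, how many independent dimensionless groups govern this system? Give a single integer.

6

Exponent matrix [L,Θ] × [ℓ,D,ΔT,X1,X2,X3,X4,X5]:
  L: [ 1  1  0  3  3  3  1  3]
  Θ: [ 0  0  1  2  3 -1 -1  1]
Echelon form has 2 nonzero rows (pivots: ℓ,ΔT)
Π count = n − r = 8 − 2 = 6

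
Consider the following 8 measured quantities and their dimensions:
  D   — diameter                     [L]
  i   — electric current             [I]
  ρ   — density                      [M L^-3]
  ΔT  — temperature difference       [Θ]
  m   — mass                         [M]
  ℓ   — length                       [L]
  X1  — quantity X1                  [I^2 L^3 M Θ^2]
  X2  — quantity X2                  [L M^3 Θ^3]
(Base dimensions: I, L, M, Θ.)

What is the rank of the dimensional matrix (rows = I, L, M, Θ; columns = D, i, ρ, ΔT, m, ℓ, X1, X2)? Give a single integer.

4

Write exponents as rows I,L,M,Θ / cols D,i,ρ,ΔT,m,ℓ,X1,X2:
  I: [ 0  1  0  0  0  0  2  0]
  L: [ 1  0 -3  0  0  1  3  1]
  M: [ 0  0  1  0  1  0  1  3]
  Θ: [ 0  0  0  1  0  0  2  3]
Row reduction gives pivot columns D,i,ρ,ΔT; rank = 4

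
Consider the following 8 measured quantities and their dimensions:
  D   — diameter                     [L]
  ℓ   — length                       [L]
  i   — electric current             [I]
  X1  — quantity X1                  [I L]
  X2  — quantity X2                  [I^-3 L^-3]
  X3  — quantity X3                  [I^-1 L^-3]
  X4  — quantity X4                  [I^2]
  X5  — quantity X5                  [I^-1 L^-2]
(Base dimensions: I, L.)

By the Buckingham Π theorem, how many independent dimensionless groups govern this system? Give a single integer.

6

Exponent matrix [I,L] × [D,ℓ,i,X1,X2,X3,X4,X5]:
  I: [ 0  0  1  1 -3 -1  2 -1]
  L: [ 1  1  0  1 -3 -3  0 -2]
RREF → pivots at {D,i} ⇒ r = 2
8 vars − rank 2 = 6 Π groups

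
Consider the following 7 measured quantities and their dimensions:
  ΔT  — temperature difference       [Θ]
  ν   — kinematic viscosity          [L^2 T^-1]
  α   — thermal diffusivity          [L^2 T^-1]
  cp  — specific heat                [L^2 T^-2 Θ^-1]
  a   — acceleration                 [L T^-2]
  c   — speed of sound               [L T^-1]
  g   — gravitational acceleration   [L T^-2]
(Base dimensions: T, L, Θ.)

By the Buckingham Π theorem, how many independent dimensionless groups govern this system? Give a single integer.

Dimensional matrix (T×L×Θ by ΔT×ν×α×cp×a×c×g):
  T: [ 0 -1 -1 -2 -2 -1 -2]
  L: [ 0  2  2  2  1  1  1]
  Θ: [ 1  0  0 -1  0  0  0]
Row reduction gives pivot columns ΔT,ν,cp; rank = 3
Π count = n − r = 7 − 3 = 4

4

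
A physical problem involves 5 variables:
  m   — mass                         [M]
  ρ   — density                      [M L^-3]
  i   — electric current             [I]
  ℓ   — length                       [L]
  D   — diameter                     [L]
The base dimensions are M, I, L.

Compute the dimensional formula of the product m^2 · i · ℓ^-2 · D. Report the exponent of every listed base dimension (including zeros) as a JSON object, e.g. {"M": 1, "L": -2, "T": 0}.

{"M": 2, "I": 1, "L": -1}

Write exponents as rows M,I,L / cols m,ρ,i,ℓ,D:
  M: [ 1  1  0  0  0]
  I: [ 0  0  1  0  0]
  L: [ 0 -3  0  1  1]
  [M]: (2)·1+(1)·0+(-2)·0+(1)·0 = 2
  [I]: (2)·0+(1)·1+(-2)·0+(1)·0 = 1
  [L]: (2)·0+(1)·0+(-2)·1+(1)·1 = -1
⇒ M^2 I L^-1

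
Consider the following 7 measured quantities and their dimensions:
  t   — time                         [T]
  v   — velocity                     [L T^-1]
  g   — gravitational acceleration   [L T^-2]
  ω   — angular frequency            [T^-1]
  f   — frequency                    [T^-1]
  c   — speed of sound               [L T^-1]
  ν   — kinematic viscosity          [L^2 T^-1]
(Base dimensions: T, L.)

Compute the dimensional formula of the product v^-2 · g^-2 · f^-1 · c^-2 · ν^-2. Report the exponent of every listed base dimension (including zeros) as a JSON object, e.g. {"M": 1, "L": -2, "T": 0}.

Exponent matrix [T,L] × [t,v,g,ω,f,c,ν]:
  T: [ 1 -1 -2 -1 -1 -1 -1]
  L: [ 0  1  1  0  0  1  2]
  [T]: (-2)·-1+(-2)·-2+(-1)·-1+(-2)·-1+(-2)·-1 = 11
  [L]: (-2)·1+(-2)·1+(-1)·0+(-2)·1+(-2)·2 = -10
⇒ T^11 L^-10

{"T": 11, "L": -10}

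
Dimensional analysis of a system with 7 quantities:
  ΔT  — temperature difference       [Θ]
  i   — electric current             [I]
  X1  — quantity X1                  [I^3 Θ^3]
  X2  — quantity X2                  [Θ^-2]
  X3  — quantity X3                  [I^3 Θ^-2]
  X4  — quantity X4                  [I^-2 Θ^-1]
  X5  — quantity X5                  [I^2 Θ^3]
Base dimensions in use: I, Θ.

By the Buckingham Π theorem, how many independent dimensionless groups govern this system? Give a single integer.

Exponent matrix [I,Θ] × [ΔT,i,X1,X2,X3,X4,X5]:
  I: [ 0  1  3  0  3 -2  2]
  Θ: [ 1  0  3 -2 -2 -1  3]
Row reduction gives pivot columns ΔT,i; rank = 2
7 vars − rank 2 = 5 Π groups

5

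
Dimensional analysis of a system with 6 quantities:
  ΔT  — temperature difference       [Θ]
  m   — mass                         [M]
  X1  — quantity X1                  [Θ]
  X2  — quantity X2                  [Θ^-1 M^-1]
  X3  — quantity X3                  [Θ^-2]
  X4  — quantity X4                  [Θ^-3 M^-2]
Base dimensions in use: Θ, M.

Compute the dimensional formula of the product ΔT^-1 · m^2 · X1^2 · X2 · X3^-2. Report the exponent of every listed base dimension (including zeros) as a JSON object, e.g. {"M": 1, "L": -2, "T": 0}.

Dimensional matrix (Θ×M by ΔT×m×X1×X2×X3×X4):
  Θ: [ 1  0  1 -1 -2 -3]
  M: [ 0  1  0 -1  0 -2]
  [Θ]: (-1)·1+(2)·0+(2)·1+(1)·-1+(-2)·-2 = 4
  [M]: (-1)·0+(2)·1+(2)·0+(1)·-1+(-2)·0 = 1
⇒ Θ^4 M

{"Θ": 4, "M": 1}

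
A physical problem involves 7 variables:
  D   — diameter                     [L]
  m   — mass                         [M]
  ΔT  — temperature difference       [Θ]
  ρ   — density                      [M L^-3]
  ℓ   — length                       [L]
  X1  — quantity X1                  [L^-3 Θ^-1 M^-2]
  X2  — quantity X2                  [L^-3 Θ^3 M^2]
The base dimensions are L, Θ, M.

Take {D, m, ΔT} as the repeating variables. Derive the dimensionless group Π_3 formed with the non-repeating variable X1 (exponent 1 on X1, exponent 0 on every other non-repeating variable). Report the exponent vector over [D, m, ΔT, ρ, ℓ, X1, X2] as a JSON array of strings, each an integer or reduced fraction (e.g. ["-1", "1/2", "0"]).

Write exponents as rows L,Θ,M / cols D,m,ΔT,ρ,ℓ,X1,X2:
  L: [ 1  0  0 -3  1 -3 -3]
  Θ: [ 0  0  1  0  0 -1  3]
  M: [ 0  1  0  1  0 -2  2]
Row reduction gives pivot columns D,m,ΔT; rank = 3
Repeat: D,m,ΔT; free: ρ,ℓ,X1,X2
RREF:
  r0: [   1    0    0   -3    1   -3   -3]
  r1: [   0    1    0    1    0   -2    2]
  r2: [   0    0    1    0    0   -1    3]
Fix exponent of X1 at 1, ρ at 0, ℓ at 0, X2 at 0; solve each RREF row for its pivot's exponent:
  r0: exp(D) + (-3)·1 = 0 ⇒ exp(D) = 3
  r1: exp(m) + (-2)·1 = 0 ⇒ exp(m) = 2
  r2: exp(ΔT) + (-1)·1 = 0 ⇒ exp(ΔT) = 1
Π_3 = D^3 · m^2 · ΔT · X1

["3", "2", "1", "0", "0", "1", "0"]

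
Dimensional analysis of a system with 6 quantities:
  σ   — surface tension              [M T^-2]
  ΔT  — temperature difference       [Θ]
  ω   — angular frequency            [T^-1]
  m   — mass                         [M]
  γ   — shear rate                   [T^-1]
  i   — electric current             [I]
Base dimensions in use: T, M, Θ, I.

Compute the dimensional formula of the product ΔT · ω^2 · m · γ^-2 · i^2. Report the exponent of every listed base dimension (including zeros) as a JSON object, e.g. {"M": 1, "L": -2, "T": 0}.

Dimensional matrix (T×M×Θ×I by σ×ΔT×ω×m×γ×i):
  T: [-2  0 -1  0 -1  0]
  M: [ 1  0  0  1  0  0]
  Θ: [ 0  1  0  0  0  0]
  I: [ 0  0  0  0  0  1]
  [T]: (1)·0+(2)·-1+(1)·0+(-2)·-1+(2)·0 = 0
  [M]: (1)·0+(2)·0+(1)·1+(-2)·0+(2)·0 = 1
  [Θ]: (1)·1+(2)·0+(1)·0+(-2)·0+(2)·0 = 1
  [I]: (1)·0+(2)·0+(1)·0+(-2)·0+(2)·1 = 2
⇒ M Θ I^2

{"T": 0, "M": 1, "Θ": 1, "I": 2}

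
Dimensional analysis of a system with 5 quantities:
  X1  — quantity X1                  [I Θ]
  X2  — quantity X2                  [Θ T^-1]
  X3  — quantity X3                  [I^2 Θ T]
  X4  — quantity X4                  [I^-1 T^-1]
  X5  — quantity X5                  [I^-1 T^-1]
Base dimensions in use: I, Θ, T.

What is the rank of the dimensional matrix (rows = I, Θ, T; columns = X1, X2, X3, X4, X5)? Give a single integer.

Dimensional matrix (I×Θ×T by X1×X2×X3×X4×X5):
  I: [ 1  0  2 -1 -1]
  Θ: [ 1  1  1  0  0]
  T: [ 0 -1  1 -1 -1]
RREF → pivots at {X1,X2} ⇒ r = 2

2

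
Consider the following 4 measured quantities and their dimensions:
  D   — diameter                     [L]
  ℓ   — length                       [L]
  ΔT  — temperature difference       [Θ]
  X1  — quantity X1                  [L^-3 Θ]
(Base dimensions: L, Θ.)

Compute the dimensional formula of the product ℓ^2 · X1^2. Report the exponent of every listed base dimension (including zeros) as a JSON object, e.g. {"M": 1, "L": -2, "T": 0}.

{"L": -4, "Θ": 2}

Exponent matrix [L,Θ] × [D,ℓ,ΔT,X1]:
  L: [ 1  1  0 -3]
  Θ: [ 0  0  1  1]
  [L]: (2)·1+(2)·-3 = -4
  [Θ]: (2)·0+(2)·1 = 2
⇒ L^-4 Θ^2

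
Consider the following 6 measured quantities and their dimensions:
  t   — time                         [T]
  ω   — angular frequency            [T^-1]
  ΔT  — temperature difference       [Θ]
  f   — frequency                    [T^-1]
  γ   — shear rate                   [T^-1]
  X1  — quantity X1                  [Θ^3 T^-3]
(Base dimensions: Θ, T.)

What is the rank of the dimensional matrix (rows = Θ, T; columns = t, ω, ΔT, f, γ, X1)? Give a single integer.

Exponent matrix [Θ,T] × [t,ω,ΔT,f,γ,X1]:
  Θ: [ 0  0  1  0  0  3]
  T: [ 1 -1  0 -1 -1 -3]
Row reduction gives pivot columns t,ΔT; rank = 2

2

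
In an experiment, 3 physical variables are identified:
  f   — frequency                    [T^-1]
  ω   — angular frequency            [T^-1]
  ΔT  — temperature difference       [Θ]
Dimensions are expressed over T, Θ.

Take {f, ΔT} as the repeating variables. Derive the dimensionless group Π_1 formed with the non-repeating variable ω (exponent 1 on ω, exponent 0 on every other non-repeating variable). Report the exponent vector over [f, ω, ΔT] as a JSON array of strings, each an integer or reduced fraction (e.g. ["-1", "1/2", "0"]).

Exponent matrix [T,Θ] × [f,ω,ΔT]:
  T: [-1 -1  0]
  Θ: [ 0  0  1]
Row reduction gives pivot columns f,ΔT; rank = 2
Pivot set = {f,ΔT}, free = {ω}
RREF:
  r0: [   1    1    0]
  r1: [   0    0    1]
Fix exponent of ω at 1; solve each RREF row for its pivot's exponent:
  r0: exp(f) + (1)·1 = 0 ⇒ exp(f) = -1
  r1: exp(ΔT) + (0)·1 = 0 ⇒ exp(ΔT) = 0
Π_1 = f^-1 · ω

["-1", "1", "0"]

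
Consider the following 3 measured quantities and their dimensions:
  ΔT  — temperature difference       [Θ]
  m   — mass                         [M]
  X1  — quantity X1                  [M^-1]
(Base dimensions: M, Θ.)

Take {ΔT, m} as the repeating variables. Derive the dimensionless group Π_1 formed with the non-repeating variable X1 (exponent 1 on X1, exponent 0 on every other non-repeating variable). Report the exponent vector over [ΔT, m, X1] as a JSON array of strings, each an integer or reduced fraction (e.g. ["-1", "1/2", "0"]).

Exponent matrix [M,Θ] × [ΔT,m,X1]:
  M: [ 0  1 -1]
  Θ: [ 1  0  0]
Row reduction gives pivot columns ΔT,m; rank = 2
Pivot set = {ΔT,m}, free = {X1}
RREF:
  r0: [   1    0    0]
  r1: [   0    1   -1]
Fix exponent of X1 at 1; solve each RREF row for its pivot's exponent:
  r0: exp(ΔT) + (0)·1 = 0 ⇒ exp(ΔT) = 0
  r1: exp(m) + (-1)·1 = 0 ⇒ exp(m) = 1
Π_1 = m · X1

["0", "1", "1"]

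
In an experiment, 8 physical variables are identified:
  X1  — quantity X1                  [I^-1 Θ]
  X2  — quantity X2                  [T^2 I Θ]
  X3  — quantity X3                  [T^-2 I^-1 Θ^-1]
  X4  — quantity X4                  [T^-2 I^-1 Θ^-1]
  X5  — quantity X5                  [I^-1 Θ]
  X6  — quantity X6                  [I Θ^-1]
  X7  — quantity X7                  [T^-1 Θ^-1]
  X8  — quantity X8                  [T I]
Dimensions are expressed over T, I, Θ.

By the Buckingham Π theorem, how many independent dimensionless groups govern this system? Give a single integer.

Write exponents as rows T,I,Θ / cols X1,X2,X3,X4,X5,X6,X7,X8:
  T: [ 0  2 -2 -2  0  0 -1  1]
  I: [-1  1 -1 -1 -1  1  0  1]
  Θ: [ 1  1 -1 -1  1 -1 -1  0]
RREF → pivots at {X1,X2} ⇒ r = 2
n=8, r=2 ⇒ 6 dimensionless groups

6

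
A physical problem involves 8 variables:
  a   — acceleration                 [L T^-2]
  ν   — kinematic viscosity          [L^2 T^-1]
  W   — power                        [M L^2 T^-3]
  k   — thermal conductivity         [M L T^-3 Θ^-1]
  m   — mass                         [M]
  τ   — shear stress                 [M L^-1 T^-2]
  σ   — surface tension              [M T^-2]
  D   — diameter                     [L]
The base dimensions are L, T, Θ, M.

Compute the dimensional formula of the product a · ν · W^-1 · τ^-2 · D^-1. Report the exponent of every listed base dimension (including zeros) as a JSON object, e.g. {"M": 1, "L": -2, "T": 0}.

{"L": 2, "T": 4, "Θ": 0, "M": -3}

Dimensional matrix (L×T×Θ×M by a×ν×W×k×m×τ×σ×D):
  L: [ 1  2  2  1  0 -1  0  1]
  T: [-2 -1 -3 -3  0 -2 -2  0]
  Θ: [ 0  0  0 -1  0  0  0  0]
  M: [ 0  0  1  1  1  1  1  0]
  [L]: (1)·1+(1)·2+(-1)·2+(-2)·-1+(-1)·1 = 2
  [T]: (1)·-2+(1)·-1+(-1)·-3+(-2)·-2+(-1)·0 = 4
  [Θ]: (1)·0+(1)·0+(-1)·0+(-2)·0+(-1)·0 = 0
  [M]: (1)·0+(1)·0+(-1)·1+(-2)·1+(-1)·0 = -3
⇒ L^2 T^4 M^-3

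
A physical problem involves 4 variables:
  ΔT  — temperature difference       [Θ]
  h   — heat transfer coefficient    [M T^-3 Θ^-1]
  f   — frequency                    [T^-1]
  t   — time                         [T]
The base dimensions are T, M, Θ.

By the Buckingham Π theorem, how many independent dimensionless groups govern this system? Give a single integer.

Dimensional matrix (T×M×Θ by ΔT×h×f×t):
  T: [ 0 -3 -1  1]
  M: [ 0  1  0  0]
  Θ: [ 1 -1  0  0]
Row reduction gives pivot columns ΔT,h,f; rank = 3
Π count = n − r = 4 − 3 = 1

1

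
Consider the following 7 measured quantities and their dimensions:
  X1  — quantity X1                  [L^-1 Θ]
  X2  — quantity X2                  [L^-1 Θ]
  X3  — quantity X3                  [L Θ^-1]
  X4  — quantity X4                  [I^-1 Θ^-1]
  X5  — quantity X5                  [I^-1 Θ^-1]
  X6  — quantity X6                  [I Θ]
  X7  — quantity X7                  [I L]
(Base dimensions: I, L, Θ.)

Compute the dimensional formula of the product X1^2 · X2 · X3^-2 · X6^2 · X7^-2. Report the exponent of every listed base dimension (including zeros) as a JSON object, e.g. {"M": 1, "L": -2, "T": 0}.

Exponent matrix [I,L,Θ] × [X1,X2,X3,X4,X5,X6,X7]:
  I: [ 0  0  0 -1 -1  1  1]
  L: [-1 -1  1  0  0  0  1]
  Θ: [ 1  1 -1 -1 -1  1  0]
  [I]: (2)·0+(1)·0+(-2)·0+(2)·1+(-2)·1 = 0
  [L]: (2)·-1+(1)·-1+(-2)·1+(2)·0+(-2)·1 = -7
  [Θ]: (2)·1+(1)·1+(-2)·-1+(2)·1+(-2)·0 = 7
⇒ L^-7 Θ^7

{"I": 0, "L": -7, "Θ": 7}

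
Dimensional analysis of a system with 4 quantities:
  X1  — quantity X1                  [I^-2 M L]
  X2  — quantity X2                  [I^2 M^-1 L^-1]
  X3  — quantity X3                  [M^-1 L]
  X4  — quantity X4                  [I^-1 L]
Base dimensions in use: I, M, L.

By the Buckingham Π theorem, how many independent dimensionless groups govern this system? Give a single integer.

2

Exponent matrix [I,M,L] × [X1,X2,X3,X4]:
  I: [-2  2  0 -1]
  M: [ 1 -1 -1  0]
  L: [ 1 -1  1  1]
Echelon form has 2 nonzero rows (pivots: X1,X3)
Π count = n − r = 4 − 2 = 2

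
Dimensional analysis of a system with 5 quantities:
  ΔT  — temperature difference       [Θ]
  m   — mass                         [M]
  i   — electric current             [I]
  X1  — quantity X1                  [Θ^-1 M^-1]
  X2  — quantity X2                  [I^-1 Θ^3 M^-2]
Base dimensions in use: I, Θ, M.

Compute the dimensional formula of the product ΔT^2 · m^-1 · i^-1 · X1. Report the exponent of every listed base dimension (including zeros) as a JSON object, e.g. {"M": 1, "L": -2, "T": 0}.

{"I": -1, "Θ": 1, "M": -2}

Write exponents as rows I,Θ,M / cols ΔT,m,i,X1,X2:
  I: [ 0  0  1  0 -1]
  Θ: [ 1  0  0 -1  3]
  M: [ 0  1  0 -1 -2]
  [I]: (2)·0+(-1)·0+(-1)·1+(1)·0 = -1
  [Θ]: (2)·1+(-1)·0+(-1)·0+(1)·-1 = 1
  [M]: (2)·0+(-1)·1+(-1)·0+(1)·-1 = -2
⇒ I^-1 Θ M^-2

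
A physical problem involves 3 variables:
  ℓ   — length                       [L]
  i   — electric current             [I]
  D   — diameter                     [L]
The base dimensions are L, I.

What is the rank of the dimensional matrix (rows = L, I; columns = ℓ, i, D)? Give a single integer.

Dimensional matrix (L×I by ℓ×i×D):
  L: [ 1  0  1]
  I: [ 0  1  0]
Row reduction gives pivot columns ℓ,i; rank = 2

2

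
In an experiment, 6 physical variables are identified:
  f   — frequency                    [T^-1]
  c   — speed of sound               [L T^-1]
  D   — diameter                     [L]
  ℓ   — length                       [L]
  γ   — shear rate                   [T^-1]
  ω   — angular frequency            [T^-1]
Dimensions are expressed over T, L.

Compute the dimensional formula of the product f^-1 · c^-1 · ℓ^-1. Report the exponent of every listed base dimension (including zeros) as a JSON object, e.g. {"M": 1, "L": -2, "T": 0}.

{"T": 2, "L": -2}

Dimensional matrix (T×L by f×c×D×ℓ×γ×ω):
  T: [-1 -1  0  0 -1 -1]
  L: [ 0  1  1  1  0  0]
  [T]: (-1)·-1+(-1)·-1+(-1)·0 = 2
  [L]: (-1)·0+(-1)·1+(-1)·1 = -2
⇒ T^2 L^-2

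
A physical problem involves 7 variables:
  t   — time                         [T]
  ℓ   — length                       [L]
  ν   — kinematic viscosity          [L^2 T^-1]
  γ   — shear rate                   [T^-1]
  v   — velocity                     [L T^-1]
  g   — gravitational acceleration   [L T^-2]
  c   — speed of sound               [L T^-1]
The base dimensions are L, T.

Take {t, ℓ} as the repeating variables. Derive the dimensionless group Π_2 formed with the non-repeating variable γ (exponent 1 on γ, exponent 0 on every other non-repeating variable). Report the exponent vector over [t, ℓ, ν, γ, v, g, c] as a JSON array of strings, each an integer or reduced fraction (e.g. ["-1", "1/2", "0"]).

Write exponents as rows L,T / cols t,ℓ,ν,γ,v,g,c:
  L: [ 0  1  2  0  1  1  1]
  T: [ 1  0 -1 -1 -1 -2 -1]
Echelon form has 2 nonzero rows (pivots: t,ℓ)
Repeat: t,ℓ; free: ν,γ,v,g,c
RREF:
  r0: [   1    0   -1   -1   -1   -2   -1]
  r1: [   0    1    2    0    1    1    1]
Fix exponent of γ at 1, ν at 0, v at 0, g at 0, c at 0; solve each RREF row for its pivot's exponent:
  r0: exp(t) + (-1)·1 = 0 ⇒ exp(t) = 1
  r1: exp(ℓ) + (0)·1 = 0 ⇒ exp(ℓ) = 0
Π_2 = t · γ

["1", "0", "0", "1", "0", "0", "0"]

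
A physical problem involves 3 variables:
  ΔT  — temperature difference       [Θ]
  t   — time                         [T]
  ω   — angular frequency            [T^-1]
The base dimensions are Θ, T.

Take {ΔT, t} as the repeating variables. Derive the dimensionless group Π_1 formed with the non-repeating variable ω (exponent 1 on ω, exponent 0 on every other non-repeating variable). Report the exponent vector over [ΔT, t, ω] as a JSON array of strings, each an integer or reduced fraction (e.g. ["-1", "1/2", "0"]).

Write exponents as rows Θ,T / cols ΔT,t,ω:
  Θ: [ 1  0  0]
  T: [ 0  1 -1]
RREF → pivots at {ΔT,t} ⇒ r = 2
Repeat: ΔT,t; free: ω
RREF:
  r0: [   1    0    0]
  r1: [   0    1   -1]
Fix exponent of ω at 1; solve each RREF row for its pivot's exponent:
  r0: exp(ΔT) + (0)·1 = 0 ⇒ exp(ΔT) = 0
  r1: exp(t) + (-1)·1 = 0 ⇒ exp(t) = 1
Π_1 = t · ω

["0", "1", "1"]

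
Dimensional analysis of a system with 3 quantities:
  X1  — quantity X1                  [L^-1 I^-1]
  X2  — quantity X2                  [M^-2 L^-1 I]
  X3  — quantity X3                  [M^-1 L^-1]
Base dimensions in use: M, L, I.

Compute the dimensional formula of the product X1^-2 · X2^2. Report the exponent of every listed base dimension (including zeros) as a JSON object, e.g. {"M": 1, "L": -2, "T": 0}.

Dimensional matrix (M×L×I by X1×X2×X3):
  M: [ 0 -2 -1]
  L: [-1 -1 -1]
  I: [-1  1  0]
  [M]: (-2)·0+(2)·-2 = -4
  [L]: (-2)·-1+(2)·-1 = 0
  [I]: (-2)·-1+(2)·1 = 4
⇒ M^-4 I^4

{"M": -4, "L": 0, "I": 4}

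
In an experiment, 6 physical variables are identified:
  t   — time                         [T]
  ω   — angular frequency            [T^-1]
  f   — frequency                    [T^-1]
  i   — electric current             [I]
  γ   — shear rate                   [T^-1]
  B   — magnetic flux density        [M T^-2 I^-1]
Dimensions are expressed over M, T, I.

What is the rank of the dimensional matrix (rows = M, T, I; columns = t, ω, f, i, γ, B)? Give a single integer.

3

Dimensional matrix (M×T×I by t×ω×f×i×γ×B):
  M: [ 0  0  0  0  0  1]
  T: [ 1 -1 -1  0 -1 -2]
  I: [ 0  0  0  1  0 -1]
Echelon form has 3 nonzero rows (pivots: t,i,B)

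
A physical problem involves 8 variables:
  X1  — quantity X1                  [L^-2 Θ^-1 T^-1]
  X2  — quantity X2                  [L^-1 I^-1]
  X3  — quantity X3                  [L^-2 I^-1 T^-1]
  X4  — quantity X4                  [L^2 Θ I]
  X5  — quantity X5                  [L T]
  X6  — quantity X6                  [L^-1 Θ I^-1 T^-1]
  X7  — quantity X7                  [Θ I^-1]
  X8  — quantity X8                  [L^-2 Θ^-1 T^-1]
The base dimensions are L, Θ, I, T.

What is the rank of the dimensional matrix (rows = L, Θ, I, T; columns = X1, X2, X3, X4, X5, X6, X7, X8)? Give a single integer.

3

Exponent matrix [L,Θ,I,T] × [X1,X2,X3,X4,X5,X6,X7,X8]:
  L: [-2 -1 -2  2  1 -1  0 -2]
  Θ: [-1  0  0  1  0  1  1 -1]
  I: [ 0 -1 -1  1  0 -1 -1  0]
  T: [-1  0 -1  0  1 -1  0 -1]
RREF → pivots at {X1,X2,X3} ⇒ r = 3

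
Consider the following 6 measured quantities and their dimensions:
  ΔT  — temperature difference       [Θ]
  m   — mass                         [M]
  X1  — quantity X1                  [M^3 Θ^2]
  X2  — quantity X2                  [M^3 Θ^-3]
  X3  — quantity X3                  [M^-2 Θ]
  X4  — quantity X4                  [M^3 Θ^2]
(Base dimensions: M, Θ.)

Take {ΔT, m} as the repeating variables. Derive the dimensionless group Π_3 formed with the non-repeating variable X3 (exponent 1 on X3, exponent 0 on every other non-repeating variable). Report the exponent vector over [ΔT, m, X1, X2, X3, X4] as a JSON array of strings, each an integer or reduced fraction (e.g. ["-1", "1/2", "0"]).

["-1", "2", "0", "0", "1", "0"]

Write exponents as rows M,Θ / cols ΔT,m,X1,X2,X3,X4:
  M: [ 0  1  3  3 -2  3]
  Θ: [ 1  0  2 -3  1  2]
Echelon form has 2 nonzero rows (pivots: ΔT,m)
Pivot set = {ΔT,m}, free = {X1,X2,X3,X4}
RREF:
  r0: [   1    0    2   -3    1    2]
  r1: [   0    1    3    3   -2    3]
Fix exponent of X3 at 1, X1 at 0, X2 at 0, X4 at 0; solve each RREF row for its pivot's exponent:
  r0: exp(ΔT) + (1)·1 = 0 ⇒ exp(ΔT) = -1
  r1: exp(m) + (-2)·1 = 0 ⇒ exp(m) = 2
Π_3 = ΔT^-1 · m^2 · X3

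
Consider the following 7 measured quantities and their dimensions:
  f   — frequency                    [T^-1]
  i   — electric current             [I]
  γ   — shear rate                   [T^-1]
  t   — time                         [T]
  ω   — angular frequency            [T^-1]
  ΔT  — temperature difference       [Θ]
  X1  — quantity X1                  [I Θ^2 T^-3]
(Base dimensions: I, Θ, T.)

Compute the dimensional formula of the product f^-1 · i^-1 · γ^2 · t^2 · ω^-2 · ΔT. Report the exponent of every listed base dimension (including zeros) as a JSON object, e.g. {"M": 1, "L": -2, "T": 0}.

{"I": -1, "Θ": 1, "T": 3}

Write exponents as rows I,Θ,T / cols f,i,γ,t,ω,ΔT,X1:
  I: [ 0  1  0  0  0  0  1]
  Θ: [ 0  0  0  0  0  1  2]
  T: [-1  0 -1  1 -1  0 -3]
  [I]: (-1)·0+(-1)·1+(2)·0+(2)·0+(-2)·0+(1)·0 = -1
  [Θ]: (-1)·0+(-1)·0+(2)·0+(2)·0+(-2)·0+(1)·1 = 1
  [T]: (-1)·-1+(-1)·0+(2)·-1+(2)·1+(-2)·-1+(1)·0 = 3
⇒ I^-1 Θ T^3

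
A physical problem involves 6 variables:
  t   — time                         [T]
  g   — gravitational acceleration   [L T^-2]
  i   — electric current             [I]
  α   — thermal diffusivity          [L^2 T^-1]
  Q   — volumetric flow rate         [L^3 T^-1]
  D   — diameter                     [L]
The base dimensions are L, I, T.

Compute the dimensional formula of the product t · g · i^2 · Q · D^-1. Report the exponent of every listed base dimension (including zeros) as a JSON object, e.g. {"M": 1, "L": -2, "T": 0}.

{"L": 3, "I": 2, "T": -2}

Write exponents as rows L,I,T / cols t,g,i,α,Q,D:
  L: [ 0  1  0  2  3  1]
  I: [ 0  0  1  0  0  0]
  T: [ 1 -2  0 -1 -1  0]
  [L]: (1)·0+(1)·1+(2)·0+(1)·3+(-1)·1 = 3
  [I]: (1)·0+(1)·0+(2)·1+(1)·0+(-1)·0 = 2
  [T]: (1)·1+(1)·-2+(2)·0+(1)·-1+(-1)·0 = -2
⇒ L^3 I^2 T^-2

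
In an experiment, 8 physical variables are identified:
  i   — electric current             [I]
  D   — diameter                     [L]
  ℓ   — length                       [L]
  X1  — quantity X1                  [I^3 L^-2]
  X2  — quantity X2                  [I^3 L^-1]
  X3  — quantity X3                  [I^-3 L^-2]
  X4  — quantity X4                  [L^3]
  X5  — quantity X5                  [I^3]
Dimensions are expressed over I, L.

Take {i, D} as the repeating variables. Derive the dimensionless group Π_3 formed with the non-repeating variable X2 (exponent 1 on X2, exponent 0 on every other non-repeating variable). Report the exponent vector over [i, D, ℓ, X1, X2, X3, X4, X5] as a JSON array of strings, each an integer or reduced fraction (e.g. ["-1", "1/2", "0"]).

["-3", "1", "0", "0", "1", "0", "0", "0"]

Write exponents as rows I,L / cols i,D,ℓ,X1,X2,X3,X4,X5:
  I: [ 1  0  0  3  3 -3  0  3]
  L: [ 0  1  1 -2 -1 -2  3  0]
RREF → pivots at {i,D} ⇒ r = 2
Pivot set = {i,D}, free = {ℓ,X1,X2,X3,X4,X5}
RREF:
  r0: [   1    0    0    3    3   -3    0    3]
  r1: [   0    1    1   -2   -1   -2    3    0]
Fix exponent of X2 at 1, ℓ at 0, X1 at 0, X3 at 0, X4 at 0, X5 at 0; solve each RREF row for its pivot's exponent:
  r0: exp(i) + (3)·1 = 0 ⇒ exp(i) = -3
  r1: exp(D) + (-1)·1 = 0 ⇒ exp(D) = 1
Π_3 = i^-3 · D · X2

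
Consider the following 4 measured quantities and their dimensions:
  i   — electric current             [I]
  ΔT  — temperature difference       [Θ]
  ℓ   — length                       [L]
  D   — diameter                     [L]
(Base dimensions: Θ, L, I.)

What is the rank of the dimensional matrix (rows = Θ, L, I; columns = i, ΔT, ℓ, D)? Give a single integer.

3

Exponent matrix [Θ,L,I] × [i,ΔT,ℓ,D]:
  Θ: [ 0  1  0  0]
  L: [ 0  0  1  1]
  I: [ 1  0  0  0]
RREF → pivots at {i,ΔT,ℓ} ⇒ r = 3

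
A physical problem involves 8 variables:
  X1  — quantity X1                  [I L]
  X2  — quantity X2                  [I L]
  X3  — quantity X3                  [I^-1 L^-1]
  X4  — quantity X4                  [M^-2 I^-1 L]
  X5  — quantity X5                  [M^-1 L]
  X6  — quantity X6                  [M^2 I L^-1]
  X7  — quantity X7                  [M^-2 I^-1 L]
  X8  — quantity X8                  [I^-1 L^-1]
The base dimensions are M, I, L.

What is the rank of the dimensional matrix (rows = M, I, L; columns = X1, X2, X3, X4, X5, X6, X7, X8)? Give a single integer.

2

Write exponents as rows M,I,L / cols X1,X2,X3,X4,X5,X6,X7,X8:
  M: [ 0  0  0 -2 -1  2 -2  0]
  I: [ 1  1 -1 -1  0  1 -1 -1]
  L: [ 1  1 -1  1  1 -1  1 -1]
Row reduction gives pivot columns X1,X4; rank = 2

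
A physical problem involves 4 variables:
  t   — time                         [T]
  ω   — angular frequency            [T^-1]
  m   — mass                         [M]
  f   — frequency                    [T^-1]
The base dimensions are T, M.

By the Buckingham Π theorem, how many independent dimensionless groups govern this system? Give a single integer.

Write exponents as rows T,M / cols t,ω,m,f:
  T: [ 1 -1  0 -1]
  M: [ 0  0  1  0]
Echelon form has 2 nonzero rows (pivots: t,m)
n=4, r=2 ⇒ 2 dimensionless groups

2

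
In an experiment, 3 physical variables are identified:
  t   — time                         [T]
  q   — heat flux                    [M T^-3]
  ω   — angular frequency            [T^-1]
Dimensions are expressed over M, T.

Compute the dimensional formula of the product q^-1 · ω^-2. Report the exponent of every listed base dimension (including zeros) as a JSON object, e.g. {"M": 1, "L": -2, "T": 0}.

{"M": -1, "T": 5}

Dimensional matrix (M×T by t×q×ω):
  M: [ 0  1  0]
  T: [ 1 -3 -1]
  [M]: (-1)·1+(-2)·0 = -1
  [T]: (-1)·-3+(-2)·-1 = 5
⇒ M^-1 T^5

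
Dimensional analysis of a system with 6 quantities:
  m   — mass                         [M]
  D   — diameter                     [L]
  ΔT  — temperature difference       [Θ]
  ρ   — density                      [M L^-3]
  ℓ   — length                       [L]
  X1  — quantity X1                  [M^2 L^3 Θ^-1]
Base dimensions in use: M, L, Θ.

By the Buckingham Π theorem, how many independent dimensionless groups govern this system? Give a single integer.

Write exponents as rows M,L,Θ / cols m,D,ΔT,ρ,ℓ,X1:
  M: [ 1  0  0  1  0  2]
  L: [ 0  1  0 -3  1  3]
  Θ: [ 0  0  1  0  0 -1]
Echelon form has 3 nonzero rows (pivots: m,D,ΔT)
n=6, r=3 ⇒ 3 dimensionless groups

3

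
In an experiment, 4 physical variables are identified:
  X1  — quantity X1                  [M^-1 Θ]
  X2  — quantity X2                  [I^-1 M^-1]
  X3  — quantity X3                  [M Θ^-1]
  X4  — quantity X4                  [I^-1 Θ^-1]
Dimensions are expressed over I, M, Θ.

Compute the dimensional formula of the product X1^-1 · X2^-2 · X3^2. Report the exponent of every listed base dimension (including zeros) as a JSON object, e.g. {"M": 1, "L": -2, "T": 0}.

{"I": 2, "M": 5, "Θ": -3}

Exponent matrix [I,M,Θ] × [X1,X2,X3,X4]:
  I: [ 0 -1  0 -1]
  M: [-1 -1  1  0]
  Θ: [ 1  0 -1 -1]
  [I]: (-1)·0+(-2)·-1+(2)·0 = 2
  [M]: (-1)·-1+(-2)·-1+(2)·1 = 5
  [Θ]: (-1)·1+(-2)·0+(2)·-1 = -3
⇒ I^2 M^5 Θ^-3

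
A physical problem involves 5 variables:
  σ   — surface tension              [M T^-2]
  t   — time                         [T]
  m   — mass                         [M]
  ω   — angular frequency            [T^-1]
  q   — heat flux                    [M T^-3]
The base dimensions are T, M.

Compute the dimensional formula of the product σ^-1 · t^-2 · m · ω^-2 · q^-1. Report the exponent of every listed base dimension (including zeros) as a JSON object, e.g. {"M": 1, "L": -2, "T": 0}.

{"T": 5, "M": -1}

Dimensional matrix (T×M by σ×t×m×ω×q):
  T: [-2  1  0 -1 -3]
  M: [ 1  0  1  0  1]
  [T]: (-1)·-2+(-2)·1+(1)·0+(-2)·-1+(-1)·-3 = 5
  [M]: (-1)·1+(-2)·0+(1)·1+(-2)·0+(-1)·1 = -1
⇒ T^5 M^-1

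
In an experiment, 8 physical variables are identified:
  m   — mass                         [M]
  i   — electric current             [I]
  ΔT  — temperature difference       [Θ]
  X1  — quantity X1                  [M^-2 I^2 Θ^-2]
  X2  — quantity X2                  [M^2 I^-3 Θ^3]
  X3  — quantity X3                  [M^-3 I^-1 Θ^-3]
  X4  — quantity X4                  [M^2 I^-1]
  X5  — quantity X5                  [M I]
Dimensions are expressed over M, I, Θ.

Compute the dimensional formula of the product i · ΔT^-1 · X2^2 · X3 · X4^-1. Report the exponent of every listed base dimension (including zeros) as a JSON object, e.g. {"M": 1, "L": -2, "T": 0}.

Exponent matrix [M,I,Θ] × [m,i,ΔT,X1,X2,X3,X4,X5]:
  M: [ 1  0  0 -2  2 -3  2  1]
  I: [ 0  1  0  2 -3 -1 -1  1]
  Θ: [ 0  0  1 -2  3 -3  0  0]
  [M]: (1)·0+(-1)·0+(2)·2+(1)·-3+(-1)·2 = -1
  [I]: (1)·1+(-1)·0+(2)·-3+(1)·-1+(-1)·-1 = -5
  [Θ]: (1)·0+(-1)·1+(2)·3+(1)·-3+(-1)·0 = 2
⇒ M^-1 I^-5 Θ^2

{"M": -1, "I": -5, "Θ": 2}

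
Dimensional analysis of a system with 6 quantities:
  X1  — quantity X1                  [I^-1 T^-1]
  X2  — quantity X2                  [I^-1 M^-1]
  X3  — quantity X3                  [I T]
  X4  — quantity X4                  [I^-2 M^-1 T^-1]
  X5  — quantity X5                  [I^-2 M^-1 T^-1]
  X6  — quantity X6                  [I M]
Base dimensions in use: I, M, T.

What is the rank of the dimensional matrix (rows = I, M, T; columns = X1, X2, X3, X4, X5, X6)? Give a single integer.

Exponent matrix [I,M,T] × [X1,X2,X3,X4,X5,X6]:
  I: [-1 -1  1 -2 -2  1]
  M: [ 0 -1  0 -1 -1  1]
  T: [-1  0  1 -1 -1  0]
Echelon form has 2 nonzero rows (pivots: X1,X2)

2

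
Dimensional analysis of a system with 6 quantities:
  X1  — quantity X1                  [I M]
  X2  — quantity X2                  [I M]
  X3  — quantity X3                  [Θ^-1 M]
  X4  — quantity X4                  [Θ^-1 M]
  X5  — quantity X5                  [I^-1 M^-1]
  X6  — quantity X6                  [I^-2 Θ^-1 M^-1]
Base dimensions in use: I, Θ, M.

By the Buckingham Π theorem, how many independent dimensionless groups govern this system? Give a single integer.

4

Write exponents as rows I,Θ,M / cols X1,X2,X3,X4,X5,X6:
  I: [ 1  1  0  0 -1 -2]
  Θ: [ 0  0 -1 -1  0 -1]
  M: [ 1  1  1  1 -1 -1]
Echelon form has 2 nonzero rows (pivots: X1,X3)
6 vars − rank 2 = 4 Π groups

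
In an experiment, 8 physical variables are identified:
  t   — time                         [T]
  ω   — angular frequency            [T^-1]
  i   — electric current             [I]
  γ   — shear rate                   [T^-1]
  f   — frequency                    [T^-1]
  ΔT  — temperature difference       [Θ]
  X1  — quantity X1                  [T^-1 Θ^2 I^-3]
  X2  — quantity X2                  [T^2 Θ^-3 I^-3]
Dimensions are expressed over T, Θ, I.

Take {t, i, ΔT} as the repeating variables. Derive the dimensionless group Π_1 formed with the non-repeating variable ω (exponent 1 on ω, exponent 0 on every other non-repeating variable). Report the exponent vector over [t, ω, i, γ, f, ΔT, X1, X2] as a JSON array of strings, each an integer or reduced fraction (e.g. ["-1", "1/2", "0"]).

Write exponents as rows T,Θ,I / cols t,ω,i,γ,f,ΔT,X1,X2:
  T: [ 1 -1  0 -1 -1  0 -1  2]
  Θ: [ 0  0  0  0  0  1  2 -3]
  I: [ 0  0  1  0  0  0 -3 -3]
Echelon form has 3 nonzero rows (pivots: t,i,ΔT)
Pivot set = {t,i,ΔT}, free = {ω,γ,f,X1,X2}
RREF:
  r0: [   1   -1    0   -1   -1    0   -1    2]
  r1: [   0    0    1    0    0    0   -3   -3]
  r2: [   0    0    0    0    0    1    2   -3]
Fix exponent of ω at 1, γ at 0, f at 0, X1 at 0, X2 at 0; solve each RREF row for its pivot's exponent:
  r0: exp(t) + (-1)·1 = 0 ⇒ exp(t) = 1
  r1: exp(i) + (0)·1 = 0 ⇒ exp(i) = 0
  r2: exp(ΔT) + (0)·1 = 0 ⇒ exp(ΔT) = 0
Π_1 = t · ω

["1", "1", "0", "0", "0", "0", "0", "0"]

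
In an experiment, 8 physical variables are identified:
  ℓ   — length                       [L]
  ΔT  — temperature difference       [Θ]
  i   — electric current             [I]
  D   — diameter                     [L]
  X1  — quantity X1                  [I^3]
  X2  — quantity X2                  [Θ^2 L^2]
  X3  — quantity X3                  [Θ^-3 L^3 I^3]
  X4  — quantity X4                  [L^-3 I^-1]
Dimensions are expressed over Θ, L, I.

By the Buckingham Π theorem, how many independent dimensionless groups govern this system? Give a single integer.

Exponent matrix [Θ,L,I] × [ℓ,ΔT,i,D,X1,X2,X3,X4]:
  Θ: [ 0  1  0  0  0  2 -3  0]
  L: [ 1  0  0  1  0  2  3 -3]
  I: [ 0  0  1  0  3  0  3 -1]
Echelon form has 3 nonzero rows (pivots: ℓ,ΔT,i)
8 vars − rank 3 = 5 Π groups

5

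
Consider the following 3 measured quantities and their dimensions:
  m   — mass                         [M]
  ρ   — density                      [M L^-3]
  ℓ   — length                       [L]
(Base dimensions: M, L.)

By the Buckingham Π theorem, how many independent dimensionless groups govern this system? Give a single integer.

1

Exponent matrix [M,L] × [m,ρ,ℓ]:
  M: [ 1  1  0]
  L: [ 0 -3  1]
Row reduction gives pivot columns m,ρ; rank = 2
n=3, r=2 ⇒ 1 dimensionless group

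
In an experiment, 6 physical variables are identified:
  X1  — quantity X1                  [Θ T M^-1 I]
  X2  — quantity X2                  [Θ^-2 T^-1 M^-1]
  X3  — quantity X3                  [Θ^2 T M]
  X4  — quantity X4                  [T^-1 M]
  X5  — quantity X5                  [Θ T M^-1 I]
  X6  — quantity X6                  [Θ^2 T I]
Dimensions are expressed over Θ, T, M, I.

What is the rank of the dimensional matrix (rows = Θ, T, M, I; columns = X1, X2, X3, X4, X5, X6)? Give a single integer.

Dimensional matrix (Θ×T×M×I by X1×X2×X3×X4×X5×X6):
  Θ: [ 1 -2  2  0  1  2]
  T: [ 1 -1  1 -1  1  1]
  M: [-1 -1  1  1 -1  0]
  I: [ 1  0  0  0  1  1]
Row reduction gives pivot columns X1,X2,X4; rank = 3

3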